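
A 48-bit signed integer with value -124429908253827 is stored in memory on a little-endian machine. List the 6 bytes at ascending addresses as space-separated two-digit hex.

Two's complement of -124429908253827 in 48 bits: 124429908253827 = 0x712B187B1C83; invert → 0x8ED4E784E37C; add 1 → 0x8ED4E784E37D.
Split into bytes (most-significant first): 8E D4 E7 84 E3 7D.
Little-endian stores the least-significant byte at the lowest address.
So at ascending addresses the bytes are 7D E3 84 E7 D4 8E.

7D E3 84 E7 D4 8E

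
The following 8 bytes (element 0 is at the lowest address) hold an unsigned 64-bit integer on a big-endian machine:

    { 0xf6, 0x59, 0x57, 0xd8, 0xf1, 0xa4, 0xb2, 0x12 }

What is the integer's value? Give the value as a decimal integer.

17751315995536175634

In big-endian order the high byte comes first in memory.
The bytes are already most-significant first: 0xF65957D8F1A4B212.
0xF65957D8F1A4B212 = 17751315995536175634.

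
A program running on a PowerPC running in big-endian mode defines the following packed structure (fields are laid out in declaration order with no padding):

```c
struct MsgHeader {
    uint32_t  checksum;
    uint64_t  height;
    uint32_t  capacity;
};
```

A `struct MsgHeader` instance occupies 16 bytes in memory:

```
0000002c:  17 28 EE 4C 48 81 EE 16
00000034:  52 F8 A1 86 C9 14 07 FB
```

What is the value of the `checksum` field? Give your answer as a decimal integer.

`checksum` is the first field, at byte offset 0, occupying 4 bytes.
Bytes at offsets 0..3: 17 28 EE 4C.
Big-endian: lowest address holds the most-significant byte.
The bytes are already most-significant first: 0x1728EE4C.
0x1728EE4C = 388558412.

388558412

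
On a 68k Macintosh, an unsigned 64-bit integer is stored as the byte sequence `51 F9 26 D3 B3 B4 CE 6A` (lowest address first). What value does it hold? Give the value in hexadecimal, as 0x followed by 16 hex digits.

0x51F926D3B3B4CE6A

Big-endian: lowest address holds the most-significant byte.
The bytes are already most-significant first: 0x51F926D3B3B4CE6A.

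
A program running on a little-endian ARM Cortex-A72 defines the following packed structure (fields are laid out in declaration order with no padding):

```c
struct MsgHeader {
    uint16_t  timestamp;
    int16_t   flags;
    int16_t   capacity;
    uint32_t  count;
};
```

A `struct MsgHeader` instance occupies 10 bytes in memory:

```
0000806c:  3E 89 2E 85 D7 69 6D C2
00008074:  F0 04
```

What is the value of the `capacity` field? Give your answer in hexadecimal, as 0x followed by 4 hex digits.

`capacity` follows `timestamp` (2 B), `flags` (2 B), so it starts at offset 2 + 2 = 4 and occupies 2 bytes.
Bytes at offsets 4..5: D7 69.
In little-endian order the low byte comes first in memory.
Reassemble most-significant byte first: 69 D7 → 0x69D7.

0x69D7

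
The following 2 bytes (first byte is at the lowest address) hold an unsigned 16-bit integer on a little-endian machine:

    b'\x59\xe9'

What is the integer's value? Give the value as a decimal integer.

Little-endian stores the least-significant byte at the lowest address.
Reassemble most-significant byte first: E9 59 → 0xE959.
0xE959 = 59737.

59737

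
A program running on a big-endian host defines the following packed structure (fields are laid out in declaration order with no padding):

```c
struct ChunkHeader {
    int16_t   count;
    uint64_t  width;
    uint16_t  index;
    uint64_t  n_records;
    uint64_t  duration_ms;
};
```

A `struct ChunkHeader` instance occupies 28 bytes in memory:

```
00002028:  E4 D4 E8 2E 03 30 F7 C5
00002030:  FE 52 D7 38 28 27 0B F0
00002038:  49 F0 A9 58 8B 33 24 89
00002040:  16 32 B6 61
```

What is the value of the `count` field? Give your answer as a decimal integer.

`count` is the first field, at byte offset 0, occupying 2 bytes.
Bytes at offsets 0..1: E4 D4.
In big-endian order the high byte comes first in memory.
The bytes are already most-significant first: 0xE4D4.
Top bit is set, so as a signed 16-bit value this is 0xE4D4 − 2^16 = -6956.

-6956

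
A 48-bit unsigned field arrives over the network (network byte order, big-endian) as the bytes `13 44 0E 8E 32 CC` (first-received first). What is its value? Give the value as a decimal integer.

In big-endian order the high byte comes first in memory.
The bytes are already most-significant first: 0x13440E8E32CC.
0x13440E8E32CC = 21183022904012.

21183022904012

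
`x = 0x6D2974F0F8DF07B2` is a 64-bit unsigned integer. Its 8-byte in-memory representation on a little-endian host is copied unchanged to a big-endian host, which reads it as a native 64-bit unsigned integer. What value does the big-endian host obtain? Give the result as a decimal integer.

Stored little-endian, the bytes at ascending addresses are B2 07 DF F8 F0 74 29 6D.
Read back as big-endian, the last byte is least significant, giving 0xB207DFF8F074296D.
0xB207DFF8F074296D = 12828468323867175277.

12828468323867175277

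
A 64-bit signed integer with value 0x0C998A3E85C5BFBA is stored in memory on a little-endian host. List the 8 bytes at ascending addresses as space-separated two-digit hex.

Split into bytes (most-significant first): 0C 99 8A 3E 85 C5 BF BA.
In little-endian order the low byte comes first in memory.
So at ascending addresses the bytes are BA BF C5 85 3E 8A 99 0C.

BA BF C5 85 3E 8A 99 0C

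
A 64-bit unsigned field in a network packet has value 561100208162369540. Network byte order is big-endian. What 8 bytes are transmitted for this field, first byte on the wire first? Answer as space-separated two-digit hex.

561100208162369540 in hexadecimal, padded to 64 bits, is 0x07C96DAA9EEA7004.
Split into bytes (most-significant first): 07 C9 6D AA 9E EA 70 04.
In big-endian order the high byte comes first in memory.
So the memory order matches the most-significant-first order: 07 C9 6D AA 9E EA 70 04.

07 C9 6D AA 9E EA 70 04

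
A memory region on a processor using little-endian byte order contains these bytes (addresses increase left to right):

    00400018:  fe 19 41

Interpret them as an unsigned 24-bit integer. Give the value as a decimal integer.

Little-endian: lowest address holds the least-significant byte.
Reassemble most-significant byte first: 41 19 FE → 0x4119FE.
0x4119FE = 4266494.

4266494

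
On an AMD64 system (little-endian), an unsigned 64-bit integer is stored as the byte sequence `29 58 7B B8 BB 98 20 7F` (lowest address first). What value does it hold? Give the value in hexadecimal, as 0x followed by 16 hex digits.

0x7F2098BBB87B5829

In little-endian order the low byte comes first in memory.
Reassemble most-significant byte first: 7F 20 98 BB B8 7B 58 29 → 0x7F2098BBB87B5829.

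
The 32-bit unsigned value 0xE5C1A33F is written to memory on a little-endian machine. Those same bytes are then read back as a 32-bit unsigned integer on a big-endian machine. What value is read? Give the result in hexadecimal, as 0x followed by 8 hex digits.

0x3FA3C1E5

Stored little-endian, the bytes at ascending addresses are 3F A3 C1 E5.
Read back as big-endian, the last byte is least significant, giving 0x3FA3C1E5.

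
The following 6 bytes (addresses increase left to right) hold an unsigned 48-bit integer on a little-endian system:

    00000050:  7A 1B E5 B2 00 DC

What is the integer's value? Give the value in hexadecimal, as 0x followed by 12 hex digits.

0xDC00B2E51B7A

In little-endian order the low byte comes first in memory.
Reassemble most-significant byte first: DC 00 B2 E5 1B 7A → 0xDC00B2E51B7A.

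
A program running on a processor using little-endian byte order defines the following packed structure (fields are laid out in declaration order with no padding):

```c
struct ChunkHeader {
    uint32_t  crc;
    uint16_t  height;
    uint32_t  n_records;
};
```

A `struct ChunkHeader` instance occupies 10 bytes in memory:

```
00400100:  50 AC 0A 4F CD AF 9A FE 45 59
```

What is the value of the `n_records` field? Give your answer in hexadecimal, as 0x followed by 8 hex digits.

`n_records` follows `crc` (4 B), `height` (2 B), so it starts at offset 4 + 2 = 6 and occupies 4 bytes.
Bytes at offsets 6..9: 9A FE 45 59.
Little-endian stores the least-significant byte at the lowest address.
Reassemble most-significant byte first: 59 45 FE 9A → 0x5945FE9A.

0x5945FE9A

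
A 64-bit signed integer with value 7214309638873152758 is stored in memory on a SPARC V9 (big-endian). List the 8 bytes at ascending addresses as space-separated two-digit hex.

64 1E 60 64 BC B5 FC F6

7214309638873152758 in hexadecimal, padded to 64 bits, is 0x641E6064BCB5FCF6.
Split into bytes (most-significant first): 64 1E 60 64 BC B5 FC F6.
Big-endian stores the most-significant byte at the lowest address.
So the memory order matches the most-significant-first order: 64 1E 60 64 BC B5 FC F6.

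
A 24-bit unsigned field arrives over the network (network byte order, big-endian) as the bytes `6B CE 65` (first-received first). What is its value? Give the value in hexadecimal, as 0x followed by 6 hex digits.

0x6BCE65

Big-endian stores the most-significant byte at the lowest address.
The bytes are already most-significant first: 0x6BCE65.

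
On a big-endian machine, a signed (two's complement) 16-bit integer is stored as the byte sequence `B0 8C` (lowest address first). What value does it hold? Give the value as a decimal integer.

In big-endian order the high byte comes first in memory.
The bytes are already most-significant first: 0xB08C.
Top bit is set, so as a signed 16-bit value this is 0xB08C − 2^16 = -20340.

-20340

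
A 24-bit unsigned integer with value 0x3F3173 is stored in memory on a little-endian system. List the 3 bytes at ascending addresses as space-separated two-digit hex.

Split into bytes (most-significant first): 3F 31 73.
Little-endian stores the least-significant byte at the lowest address.
So at ascending addresses the bytes are 73 31 3F.

73 31 3F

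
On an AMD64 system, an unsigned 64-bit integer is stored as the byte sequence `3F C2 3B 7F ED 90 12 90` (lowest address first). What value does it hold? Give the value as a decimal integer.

10381519440758686271

Little-endian: lowest address holds the least-significant byte.
Reassemble most-significant byte first: 90 12 90 ED 7F 3B C2 3F → 0x901290ED7F3BC23F.
0x901290ED7F3BC23F = 10381519440758686271.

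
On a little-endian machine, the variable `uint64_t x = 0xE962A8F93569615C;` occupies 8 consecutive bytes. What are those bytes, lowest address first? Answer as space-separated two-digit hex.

5C 61 69 35 F9 A8 62 E9

Split into bytes (most-significant first): E9 62 A8 F9 35 69 61 5C.
In little-endian order the low byte comes first in memory.
So at ascending addresses the bytes are 5C 61 69 35 F9 A8 62 E9.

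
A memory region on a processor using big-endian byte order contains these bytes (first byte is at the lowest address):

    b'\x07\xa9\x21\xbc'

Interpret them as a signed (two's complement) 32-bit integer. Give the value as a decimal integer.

128524732

Big-endian stores the most-significant byte at the lowest address.
The bytes are already most-significant first: 0x07A921BC.
0x07A921BC = 128524732.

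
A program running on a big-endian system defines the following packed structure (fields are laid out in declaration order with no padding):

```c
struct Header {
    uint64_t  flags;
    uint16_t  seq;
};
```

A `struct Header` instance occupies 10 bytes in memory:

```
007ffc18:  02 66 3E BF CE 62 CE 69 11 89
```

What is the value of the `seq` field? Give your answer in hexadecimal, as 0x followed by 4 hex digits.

0x1189

`seq` follows `flags` (8 bytes), so it starts at byte offset 8 and occupies 2 bytes.
Bytes at offsets 8..9: 11 89.
Big-endian stores the most-significant byte at the lowest address.
The bytes are already most-significant first: 0x1189.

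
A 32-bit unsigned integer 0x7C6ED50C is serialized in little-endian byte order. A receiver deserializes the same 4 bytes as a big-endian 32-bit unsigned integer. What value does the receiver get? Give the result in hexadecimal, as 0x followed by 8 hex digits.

Stored little-endian, the bytes at ascending addresses are 0C D5 6E 7C.
Read back as big-endian, the last byte is least significant, giving 0x0CD56E7C.

0x0CD56E7C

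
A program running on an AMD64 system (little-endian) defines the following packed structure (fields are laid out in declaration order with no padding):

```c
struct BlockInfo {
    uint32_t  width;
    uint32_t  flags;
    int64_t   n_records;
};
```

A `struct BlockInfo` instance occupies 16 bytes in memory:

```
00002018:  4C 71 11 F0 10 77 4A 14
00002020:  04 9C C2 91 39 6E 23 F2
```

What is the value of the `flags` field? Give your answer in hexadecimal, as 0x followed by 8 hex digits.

`flags` follows `width` (4 bytes), so it starts at byte offset 4 and occupies 4 bytes.
Bytes at offsets 4..7: 10 77 4A 14.
Little-endian stores the least-significant byte at the lowest address.
Reassemble most-significant byte first: 14 4A 77 10 → 0x144A7710.

0x144A7710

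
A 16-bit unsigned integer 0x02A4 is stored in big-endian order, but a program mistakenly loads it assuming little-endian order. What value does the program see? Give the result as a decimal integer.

Stored big-endian, the bytes at ascending addresses are 02 A4.
Read back as little-endian, the first byte is least significant, giving 0xA402.
0xA402 = 41986.

41986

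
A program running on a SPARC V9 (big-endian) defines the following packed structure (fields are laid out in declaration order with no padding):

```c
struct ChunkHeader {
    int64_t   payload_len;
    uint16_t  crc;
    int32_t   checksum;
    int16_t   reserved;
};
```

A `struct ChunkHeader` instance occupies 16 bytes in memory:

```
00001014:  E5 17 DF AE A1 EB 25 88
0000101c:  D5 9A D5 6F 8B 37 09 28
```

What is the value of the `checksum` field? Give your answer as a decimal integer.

`checksum` follows `payload_len` (8 B), `crc` (2 B), so it starts at offset 8 + 2 = 10 and occupies 4 bytes.
Bytes at offsets 10..13: D5 6F 8B 37.
In big-endian order the high byte comes first in memory.
The bytes are already most-significant first: 0xD56F8B37.
Top bit is set, so as a signed 32-bit value this is 0xD56F8B37 − 2^32 = -714110153.

-714110153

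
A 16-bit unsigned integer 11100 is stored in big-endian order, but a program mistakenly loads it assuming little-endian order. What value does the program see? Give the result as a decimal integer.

11100 in 16-bit hexadecimal is 0x2B5C.
Stored big-endian, the bytes at ascending addresses are 2B 5C.
Read back as little-endian, the first byte is least significant, giving 0x5C2B.
0x5C2B = 23595.

23595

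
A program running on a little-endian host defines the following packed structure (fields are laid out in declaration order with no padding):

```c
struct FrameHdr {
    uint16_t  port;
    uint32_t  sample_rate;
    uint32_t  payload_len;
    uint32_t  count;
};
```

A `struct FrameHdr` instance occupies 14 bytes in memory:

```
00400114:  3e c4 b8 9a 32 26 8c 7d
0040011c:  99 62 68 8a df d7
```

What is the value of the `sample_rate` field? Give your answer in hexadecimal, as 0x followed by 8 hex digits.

`sample_rate` follows `port` (2 bytes), so it starts at byte offset 2 and occupies 4 bytes.
Bytes at offsets 2..5: B8 9A 32 26.
Little-endian stores the least-significant byte at the lowest address.
Reassemble most-significant byte first: 26 32 9A B8 → 0x26329AB8.

0x26329AB8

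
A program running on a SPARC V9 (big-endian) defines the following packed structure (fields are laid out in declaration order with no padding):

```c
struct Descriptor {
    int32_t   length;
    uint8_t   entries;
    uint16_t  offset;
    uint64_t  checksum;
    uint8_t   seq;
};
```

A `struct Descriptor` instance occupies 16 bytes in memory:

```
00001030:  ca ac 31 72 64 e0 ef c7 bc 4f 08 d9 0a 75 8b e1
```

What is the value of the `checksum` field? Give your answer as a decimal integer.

`checksum` follows `length` (4 B), `entries` (1 B), `offset` (2 B), so it starts at offset 4 + 1 + 2 = 7 and occupies 8 bytes.
Bytes at offsets 7..14: C7 BC 4F 08 D9 0A 75 8B.
Big-endian stores the most-significant byte at the lowest address.
The bytes are already most-significant first: 0xC7BC4F08D90A758B.
0xC7BC4F08D90A758B = 14392465408588936587.

14392465408588936587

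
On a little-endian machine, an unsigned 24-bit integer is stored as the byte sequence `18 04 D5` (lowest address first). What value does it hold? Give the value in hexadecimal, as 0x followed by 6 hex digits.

Little-endian: lowest address holds the least-significant byte.
Reassemble most-significant byte first: D5 04 18 → 0xD50418.

0xD50418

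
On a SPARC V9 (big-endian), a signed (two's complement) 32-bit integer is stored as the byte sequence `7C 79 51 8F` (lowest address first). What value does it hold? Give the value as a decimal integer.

Big-endian stores the most-significant byte at the lowest address.
The bytes are already most-significant first: 0x7C79518F.
0x7C79518F = 2088325519.

2088325519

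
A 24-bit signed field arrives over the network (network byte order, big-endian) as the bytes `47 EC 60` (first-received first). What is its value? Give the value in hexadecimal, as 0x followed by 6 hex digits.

0x47EC60

Big-endian stores the most-significant byte at the lowest address.
The bytes are already most-significant first: 0x47EC60.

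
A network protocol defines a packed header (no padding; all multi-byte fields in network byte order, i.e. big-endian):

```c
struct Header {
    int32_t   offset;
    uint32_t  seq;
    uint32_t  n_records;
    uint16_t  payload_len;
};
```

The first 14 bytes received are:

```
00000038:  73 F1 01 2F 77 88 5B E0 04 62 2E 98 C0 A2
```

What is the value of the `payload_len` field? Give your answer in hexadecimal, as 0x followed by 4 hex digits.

`payload_len` follows `offset` (4 B), `seq` (4 B), `n_records` (4 B), so it starts at offset 4 + 4 + 4 = 12 and occupies 2 bytes.
Bytes at offsets 12..13: C0 A2.
Big-endian stores the most-significant byte at the lowest address.
The bytes are already most-significant first: 0xC0A2.

0xC0A2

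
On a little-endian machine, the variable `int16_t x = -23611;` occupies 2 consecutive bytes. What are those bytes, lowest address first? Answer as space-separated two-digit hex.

Two's complement of -23611 in 16 bits: 23611 = 0x5C3B; invert → 0xA3C4; add 1 → 0xA3C5.
Split into bytes (most-significant first): A3 C5.
In little-endian order the low byte comes first in memory.
So at ascending addresses the bytes are C5 A3.

C5 A3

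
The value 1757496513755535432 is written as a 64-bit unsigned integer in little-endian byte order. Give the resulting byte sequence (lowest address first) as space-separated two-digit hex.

48 D8 62 84 C4 E1 63 18

1757496513755535432 in hexadecimal, padded to 64 bits, is 0x1863E1C48462D848.
Split into bytes (most-significant first): 18 63 E1 C4 84 62 D8 48.
Little-endian stores the least-significant byte at the lowest address.
So at ascending addresses the bytes are 48 D8 62 84 C4 E1 63 18.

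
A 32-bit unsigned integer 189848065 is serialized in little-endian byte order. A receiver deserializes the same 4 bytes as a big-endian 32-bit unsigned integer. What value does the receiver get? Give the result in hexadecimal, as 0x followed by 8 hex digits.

189848065 in 32-bit hexadecimal is 0x0B50DA01.
Stored little-endian, the bytes at ascending addresses are 01 DA 50 0B.
Read back as big-endian, the last byte is least significant, giving 0x01DA500B.

0x01DA500B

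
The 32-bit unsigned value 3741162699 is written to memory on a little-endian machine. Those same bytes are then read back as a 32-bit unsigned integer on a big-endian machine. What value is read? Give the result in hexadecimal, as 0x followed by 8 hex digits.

3741162699 in 32-bit hexadecimal is 0xDEFD9CCB.
Stored little-endian, the bytes at ascending addresses are CB 9C FD DE.
Read back as big-endian, the last byte is least significant, giving 0xCB9CFDDE.

0xCB9CFDDE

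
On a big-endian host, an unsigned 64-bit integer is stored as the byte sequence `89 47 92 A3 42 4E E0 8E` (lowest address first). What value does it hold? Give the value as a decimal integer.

9892036336432373902

Big-endian: lowest address holds the most-significant byte.
The bytes are already most-significant first: 0x894792A3424EE08E.
0x894792A3424EE08E = 9892036336432373902.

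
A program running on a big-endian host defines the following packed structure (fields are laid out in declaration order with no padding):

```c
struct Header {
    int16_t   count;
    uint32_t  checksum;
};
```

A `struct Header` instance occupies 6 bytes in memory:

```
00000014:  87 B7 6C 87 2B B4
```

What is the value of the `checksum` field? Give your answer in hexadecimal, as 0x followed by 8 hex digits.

0x6C872BB4

`checksum` follows `count` (2 bytes), so it starts at byte offset 2 and occupies 4 bytes.
Bytes at offsets 2..5: 6C 87 2B B4.
Big-endian stores the most-significant byte at the lowest address.
The bytes are already most-significant first: 0x6C872BB4.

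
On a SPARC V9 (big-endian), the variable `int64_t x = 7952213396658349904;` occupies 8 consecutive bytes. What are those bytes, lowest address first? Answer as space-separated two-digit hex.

6E 5B EF F3 9D EC 67 50

7952213396658349904 in hexadecimal, padded to 64 bits, is 0x6E5BEFF39DEC6750.
Split into bytes (most-significant first): 6E 5B EF F3 9D EC 67 50.
Big-endian stores the most-significant byte at the lowest address.
So the memory order matches the most-significant-first order: 6E 5B EF F3 9D EC 67 50.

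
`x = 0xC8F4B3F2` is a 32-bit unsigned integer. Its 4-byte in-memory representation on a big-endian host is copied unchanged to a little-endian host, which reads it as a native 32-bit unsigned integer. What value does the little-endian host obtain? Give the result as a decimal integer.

Stored big-endian, the bytes at ascending addresses are C8 F4 B3 F2.
Read back as little-endian, the first byte is least significant, giving 0xF2B3F4C8.
0xF2B3F4C8 = 4071879880.

4071879880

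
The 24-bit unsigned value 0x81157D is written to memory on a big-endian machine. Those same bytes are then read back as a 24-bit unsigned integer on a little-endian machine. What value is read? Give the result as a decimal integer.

Stored big-endian, the bytes at ascending addresses are 81 15 7D.
Read back as little-endian, the first byte is least significant, giving 0x7D1581.
0x7D1581 = 8197505.

8197505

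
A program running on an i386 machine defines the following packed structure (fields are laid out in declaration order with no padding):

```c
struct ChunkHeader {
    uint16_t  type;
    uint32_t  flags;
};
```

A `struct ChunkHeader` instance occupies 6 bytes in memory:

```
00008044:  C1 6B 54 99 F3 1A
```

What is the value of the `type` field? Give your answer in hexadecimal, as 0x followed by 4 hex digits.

`type` is the first field, at byte offset 0, occupying 2 bytes.
Bytes at offsets 0..1: C1 6B.
Little-endian: lowest address holds the least-significant byte.
Reassemble most-significant byte first: 6B C1 → 0x6BC1.

0x6BC1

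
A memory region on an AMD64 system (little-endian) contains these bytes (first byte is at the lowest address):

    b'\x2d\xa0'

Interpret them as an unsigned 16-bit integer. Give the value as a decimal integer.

41005

In little-endian order the low byte comes first in memory.
Reassemble most-significant byte first: A0 2D → 0xA02D.
0xA02D = 41005.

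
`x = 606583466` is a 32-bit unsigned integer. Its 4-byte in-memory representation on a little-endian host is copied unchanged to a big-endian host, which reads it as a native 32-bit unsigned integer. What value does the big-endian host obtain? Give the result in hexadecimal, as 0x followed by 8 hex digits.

606583466 in 32-bit hexadecimal is 0x2427BAAA.
Stored little-endian, the bytes at ascending addresses are AA BA 27 24.
Read back as big-endian, the last byte is least significant, giving 0xAABA2724.

0xAABA2724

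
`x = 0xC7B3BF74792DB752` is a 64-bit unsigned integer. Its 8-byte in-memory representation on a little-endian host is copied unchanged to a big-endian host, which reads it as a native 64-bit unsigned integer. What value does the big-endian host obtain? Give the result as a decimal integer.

5960282631521153991

Stored little-endian, the bytes at ascending addresses are 52 B7 2D 79 74 BF B3 C7.
Read back as big-endian, the last byte is least significant, giving 0x52B72D7974BFB3C7.
0x52B72D7974BFB3C7 = 5960282631521153991.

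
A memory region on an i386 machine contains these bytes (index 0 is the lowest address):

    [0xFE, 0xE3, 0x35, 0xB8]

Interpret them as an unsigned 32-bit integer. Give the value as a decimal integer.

3090539518

In little-endian order the low byte comes first in memory.
Reassemble most-significant byte first: B8 35 E3 FE → 0xB835E3FE.
0xB835E3FE = 3090539518.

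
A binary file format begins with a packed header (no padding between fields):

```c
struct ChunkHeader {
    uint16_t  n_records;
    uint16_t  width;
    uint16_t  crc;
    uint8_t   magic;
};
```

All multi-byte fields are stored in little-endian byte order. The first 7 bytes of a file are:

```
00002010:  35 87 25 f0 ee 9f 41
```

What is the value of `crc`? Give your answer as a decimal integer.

40942

`crc` follows `n_records` (2 B), `width` (2 B), so it starts at offset 2 + 2 = 4 and occupies 2 bytes.
Bytes at offsets 4..5: EE 9F.
Little-endian stores the least-significant byte at the lowest address.
Reassemble most-significant byte first: 9F EE → 0x9FEE.
0x9FEE = 40942.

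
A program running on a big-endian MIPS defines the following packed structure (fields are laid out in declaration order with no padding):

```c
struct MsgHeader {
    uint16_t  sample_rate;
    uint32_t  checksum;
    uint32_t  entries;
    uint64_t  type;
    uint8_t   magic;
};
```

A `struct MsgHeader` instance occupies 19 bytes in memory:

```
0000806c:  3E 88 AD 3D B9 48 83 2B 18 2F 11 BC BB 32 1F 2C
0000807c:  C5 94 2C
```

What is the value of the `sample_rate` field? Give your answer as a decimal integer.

16008

`sample_rate` is the first field, at byte offset 0, occupying 2 bytes.
Bytes at offsets 0..1: 3E 88.
Big-endian: lowest address holds the most-significant byte.
The bytes are already most-significant first: 0x3E88.
0x3E88 = 16008.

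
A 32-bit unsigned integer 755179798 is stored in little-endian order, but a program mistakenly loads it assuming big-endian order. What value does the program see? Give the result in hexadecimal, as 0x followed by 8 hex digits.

755179798 in 32-bit hexadecimal is 0x2D032116.
Stored little-endian, the bytes at ascending addresses are 16 21 03 2D.
Read back as big-endian, the last byte is least significant, giving 0x1621032D.

0x1621032D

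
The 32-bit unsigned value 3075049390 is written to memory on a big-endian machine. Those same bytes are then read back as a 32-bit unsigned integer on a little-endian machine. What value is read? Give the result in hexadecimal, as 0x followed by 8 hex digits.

0xAE8749B7

3075049390 in 32-bit hexadecimal is 0xB74987AE.
Stored big-endian, the bytes at ascending addresses are B7 49 87 AE.
Read back as little-endian, the first byte is least significant, giving 0xAE8749B7.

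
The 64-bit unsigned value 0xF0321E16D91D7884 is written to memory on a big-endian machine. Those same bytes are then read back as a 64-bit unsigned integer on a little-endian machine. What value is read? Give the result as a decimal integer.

Stored big-endian, the bytes at ascending addresses are F0 32 1E 16 D9 1D 78 84.
Read back as little-endian, the first byte is least significant, giving 0x84781DD9161E32F0.
0x84781DD9161E32F0 = 9545412228427952880.

9545412228427952880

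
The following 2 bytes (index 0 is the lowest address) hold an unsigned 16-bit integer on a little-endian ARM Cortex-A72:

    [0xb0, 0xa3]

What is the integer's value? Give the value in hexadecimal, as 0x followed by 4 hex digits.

In little-endian order the low byte comes first in memory.
Reassemble most-significant byte first: A3 B0 → 0xA3B0.

0xA3B0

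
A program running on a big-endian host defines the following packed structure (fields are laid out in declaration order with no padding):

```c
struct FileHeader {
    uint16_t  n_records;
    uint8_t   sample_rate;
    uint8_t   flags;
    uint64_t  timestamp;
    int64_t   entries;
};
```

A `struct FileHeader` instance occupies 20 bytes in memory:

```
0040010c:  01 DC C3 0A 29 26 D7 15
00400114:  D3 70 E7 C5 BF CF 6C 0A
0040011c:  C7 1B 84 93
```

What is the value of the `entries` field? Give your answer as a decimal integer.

`entries` follows `n_records` (2 B), `sample_rate` (1 B), `flags` (1 B), `timestamp` (8 B), so it starts at offset 2 + 1 + 1 + 8 = 12 and occupies 8 bytes.
Bytes at offsets 12..19: BF CF 6C 0A C7 1B 84 93.
In big-endian order the high byte comes first in memory.
The bytes are already most-significant first: 0xBFCF6C0AC71B8493.
Top bit is set, so as a signed 64-bit value this is 0xBFCF6C0AC71B8493 − 2^64 = -4625359498740267885.

-4625359498740267885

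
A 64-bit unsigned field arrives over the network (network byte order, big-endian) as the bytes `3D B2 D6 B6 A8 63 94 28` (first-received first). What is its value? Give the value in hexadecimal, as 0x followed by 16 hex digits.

0x3DB2D6B6A8639428

In big-endian order the high byte comes first in memory.
The bytes are already most-significant first: 0x3DB2D6B6A8639428.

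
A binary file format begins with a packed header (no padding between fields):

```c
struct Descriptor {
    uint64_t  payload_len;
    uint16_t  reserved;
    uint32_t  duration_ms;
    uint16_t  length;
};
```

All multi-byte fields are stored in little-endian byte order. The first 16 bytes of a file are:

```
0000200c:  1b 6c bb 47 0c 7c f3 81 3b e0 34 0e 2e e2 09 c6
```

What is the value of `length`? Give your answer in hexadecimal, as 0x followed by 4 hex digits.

`length` follows `payload_len` (8 B), `reserved` (2 B), `duration_ms` (4 B), so it starts at offset 8 + 2 + 4 = 14 and occupies 2 bytes.
Bytes at offsets 14..15: 09 C6.
Little-endian: lowest address holds the least-significant byte.
Reassemble most-significant byte first: C6 09 → 0xC609.

0xC609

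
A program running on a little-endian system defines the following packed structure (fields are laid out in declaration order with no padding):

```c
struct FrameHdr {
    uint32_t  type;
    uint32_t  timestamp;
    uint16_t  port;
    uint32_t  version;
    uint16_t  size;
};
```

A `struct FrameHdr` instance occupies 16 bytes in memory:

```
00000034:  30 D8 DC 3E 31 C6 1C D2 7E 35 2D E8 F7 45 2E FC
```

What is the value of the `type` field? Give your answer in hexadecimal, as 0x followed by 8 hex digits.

0x3EDCD830

`type` is the first field, at byte offset 0, occupying 4 bytes.
Bytes at offsets 0..3: 30 D8 DC 3E.
Little-endian stores the least-significant byte at the lowest address.
Reassemble most-significant byte first: 3E DC D8 30 → 0x3EDCD830.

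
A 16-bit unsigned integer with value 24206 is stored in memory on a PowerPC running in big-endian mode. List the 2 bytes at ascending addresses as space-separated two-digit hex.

5E 8E

24206 in hexadecimal, padded to 16 bits, is 0x5E8E.
Split into bytes (most-significant first): 5E 8E.
In big-endian order the high byte comes first in memory.
So the memory order matches the most-significant-first order: 5E 8E.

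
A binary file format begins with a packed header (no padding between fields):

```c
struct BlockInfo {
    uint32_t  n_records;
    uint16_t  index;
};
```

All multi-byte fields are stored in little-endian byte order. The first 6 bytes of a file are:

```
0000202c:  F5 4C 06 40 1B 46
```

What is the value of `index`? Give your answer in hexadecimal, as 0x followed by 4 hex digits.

0x461B

`index` follows `n_records` (4 bytes), so it starts at byte offset 4 and occupies 2 bytes.
Bytes at offsets 4..5: 1B 46.
Little-endian stores the least-significant byte at the lowest address.
Reassemble most-significant byte first: 46 1B → 0x461B.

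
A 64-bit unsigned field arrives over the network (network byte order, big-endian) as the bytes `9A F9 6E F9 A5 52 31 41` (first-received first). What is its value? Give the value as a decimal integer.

11167078769541394753

Big-endian stores the most-significant byte at the lowest address.
The bytes are already most-significant first: 0x9AF96EF9A5523141.
0x9AF96EF9A5523141 = 11167078769541394753.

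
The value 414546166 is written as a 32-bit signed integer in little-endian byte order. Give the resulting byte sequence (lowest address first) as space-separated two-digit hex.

F6 78 B5 18

414546166 in hexadecimal, padded to 32 bits, is 0x18B578F6.
Split into bytes (most-significant first): 18 B5 78 F6.
Little-endian: lowest address holds the least-significant byte.
So at ascending addresses the bytes are F6 78 B5 18.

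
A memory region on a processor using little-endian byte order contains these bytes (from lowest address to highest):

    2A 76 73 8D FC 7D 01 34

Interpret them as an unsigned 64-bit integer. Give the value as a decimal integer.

3747414888607348266

Little-endian: lowest address holds the least-significant byte.
Reassemble most-significant byte first: 34 01 7D FC 8D 73 76 2A → 0x34017DFC8D73762A.
0x34017DFC8D73762A = 3747414888607348266.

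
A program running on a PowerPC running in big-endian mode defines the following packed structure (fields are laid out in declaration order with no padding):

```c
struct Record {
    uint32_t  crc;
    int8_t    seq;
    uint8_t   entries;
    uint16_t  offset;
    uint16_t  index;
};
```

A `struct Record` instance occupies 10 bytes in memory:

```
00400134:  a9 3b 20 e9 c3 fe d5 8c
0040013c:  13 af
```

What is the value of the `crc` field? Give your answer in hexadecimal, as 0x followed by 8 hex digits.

`crc` is the first field, at byte offset 0, occupying 4 bytes.
Bytes at offsets 0..3: A9 3B 20 E9.
Big-endian: lowest address holds the most-significant byte.
The bytes are already most-significant first: 0xA93B20E9.

0xA93B20E9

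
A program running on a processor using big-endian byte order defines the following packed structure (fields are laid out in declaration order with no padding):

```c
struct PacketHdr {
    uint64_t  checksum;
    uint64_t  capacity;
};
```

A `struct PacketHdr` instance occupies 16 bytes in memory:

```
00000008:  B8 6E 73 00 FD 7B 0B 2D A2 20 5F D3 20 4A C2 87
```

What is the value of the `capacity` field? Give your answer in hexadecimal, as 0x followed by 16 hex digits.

`capacity` follows `checksum` (8 bytes), so it starts at byte offset 8 and occupies 8 bytes.
Bytes at offsets 8..15: A2 20 5F D3 20 4A C2 87.
Big-endian stores the most-significant byte at the lowest address.
The bytes are already most-significant first: 0xA2205FD3204AC287.

0xA2205FD3204AC287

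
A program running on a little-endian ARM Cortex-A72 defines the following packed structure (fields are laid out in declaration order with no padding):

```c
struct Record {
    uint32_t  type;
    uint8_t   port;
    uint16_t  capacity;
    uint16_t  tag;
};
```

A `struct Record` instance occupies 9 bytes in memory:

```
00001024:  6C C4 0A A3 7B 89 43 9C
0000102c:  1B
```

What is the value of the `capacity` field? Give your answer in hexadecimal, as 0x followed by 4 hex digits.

0x4389

`capacity` follows `type` (4 B), `port` (1 B), so it starts at offset 4 + 1 = 5 and occupies 2 bytes.
Bytes at offsets 5..6: 89 43.
Little-endian: lowest address holds the least-significant byte.
Reassemble most-significant byte first: 43 89 → 0x4389.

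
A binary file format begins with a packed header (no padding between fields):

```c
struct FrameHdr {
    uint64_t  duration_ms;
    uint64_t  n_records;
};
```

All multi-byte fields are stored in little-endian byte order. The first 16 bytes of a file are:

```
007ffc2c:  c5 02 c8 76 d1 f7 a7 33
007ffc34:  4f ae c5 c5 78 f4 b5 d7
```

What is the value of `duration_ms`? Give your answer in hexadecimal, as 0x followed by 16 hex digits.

`duration_ms` is the first field, at byte offset 0, occupying 8 bytes.
Bytes at offsets 0..7: C5 02 C8 76 D1 F7 A7 33.
In little-endian order the low byte comes first in memory.
Reassemble most-significant byte first: 33 A7 F7 D1 76 C8 02 C5 → 0x33A7F7D176C802C5.

0x33A7F7D176C802C5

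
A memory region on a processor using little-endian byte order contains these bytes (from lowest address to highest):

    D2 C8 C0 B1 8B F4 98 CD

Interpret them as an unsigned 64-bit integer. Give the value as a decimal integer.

14814859855055079634

Little-endian: lowest address holds the least-significant byte.
Reassemble most-significant byte first: CD 98 F4 8B B1 C0 C8 D2 → 0xCD98F48BB1C0C8D2.
0xCD98F48BB1C0C8D2 = 14814859855055079634.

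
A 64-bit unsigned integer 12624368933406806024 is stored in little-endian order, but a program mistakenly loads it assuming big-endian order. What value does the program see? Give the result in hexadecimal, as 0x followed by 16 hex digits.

0x0890307DA8C432AF

12624368933406806024 in 64-bit hexadecimal is 0xAF32C4A87D309008.
Stored little-endian, the bytes at ascending addresses are 08 90 30 7D A8 C4 32 AF.
Read back as big-endian, the last byte is least significant, giving 0x0890307DA8C432AF.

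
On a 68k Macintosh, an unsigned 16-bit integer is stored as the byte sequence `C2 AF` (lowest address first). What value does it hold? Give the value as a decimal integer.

49839

In big-endian order the high byte comes first in memory.
The bytes are already most-significant first: 0xC2AF.
0xC2AF = 49839.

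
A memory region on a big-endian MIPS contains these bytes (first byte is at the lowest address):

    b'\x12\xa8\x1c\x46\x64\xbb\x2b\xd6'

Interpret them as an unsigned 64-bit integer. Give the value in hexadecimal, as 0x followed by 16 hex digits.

0x12A81C4664BB2BD6

Big-endian: lowest address holds the most-significant byte.
The bytes are already most-significant first: 0x12A81C4664BB2BD6.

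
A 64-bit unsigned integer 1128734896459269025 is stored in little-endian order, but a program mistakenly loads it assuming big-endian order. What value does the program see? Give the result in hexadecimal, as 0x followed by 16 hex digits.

0xA1C30A756812AA0F

1128734896459269025 in 64-bit hexadecimal is 0x0FAA1268750AC3A1.
Stored little-endian, the bytes at ascending addresses are A1 C3 0A 75 68 12 AA 0F.
Read back as big-endian, the last byte is least significant, giving 0xA1C30A756812AA0F.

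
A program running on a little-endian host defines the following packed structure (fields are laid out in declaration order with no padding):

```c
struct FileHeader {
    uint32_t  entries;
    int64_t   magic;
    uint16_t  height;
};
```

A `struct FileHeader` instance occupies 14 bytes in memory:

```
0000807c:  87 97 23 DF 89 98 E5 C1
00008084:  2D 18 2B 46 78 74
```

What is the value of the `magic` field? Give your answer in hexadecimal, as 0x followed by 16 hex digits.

0x462B182DC1E59889

`magic` follows `entries` (4 bytes), so it starts at byte offset 4 and occupies 8 bytes.
Bytes at offsets 4..11: 89 98 E5 C1 2D 18 2B 46.
Little-endian stores the least-significant byte at the lowest address.
Reassemble most-significant byte first: 46 2B 18 2D C1 E5 98 89 → 0x462B182DC1E59889.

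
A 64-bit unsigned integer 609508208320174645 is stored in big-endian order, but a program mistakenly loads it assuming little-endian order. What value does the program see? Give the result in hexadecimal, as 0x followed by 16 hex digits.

0x35DA9B747C687508

609508208320174645 in 64-bit hexadecimal is 0x0875687C749BDA35.
Stored big-endian, the bytes at ascending addresses are 08 75 68 7C 74 9B DA 35.
Read back as little-endian, the first byte is least significant, giving 0x35DA9B747C687508.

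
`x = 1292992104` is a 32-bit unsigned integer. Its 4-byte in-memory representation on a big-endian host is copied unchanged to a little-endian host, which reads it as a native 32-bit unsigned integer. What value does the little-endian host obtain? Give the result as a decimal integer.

1753092429

1292992104 in 32-bit hexadecimal is 0x4D117E68.
Stored big-endian, the bytes at ascending addresses are 4D 11 7E 68.
Read back as little-endian, the first byte is least significant, giving 0x687E114D.
0x687E114D = 1753092429.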